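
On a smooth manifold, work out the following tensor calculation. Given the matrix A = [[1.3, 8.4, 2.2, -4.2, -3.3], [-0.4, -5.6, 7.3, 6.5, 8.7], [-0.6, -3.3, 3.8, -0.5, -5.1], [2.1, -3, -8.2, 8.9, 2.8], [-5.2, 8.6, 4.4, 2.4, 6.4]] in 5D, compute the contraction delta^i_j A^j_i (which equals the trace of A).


The contraction (trace) of a rank-2 tensor is the sum of its diagonal elements.
Diagonal entries: A[1,1] = 1.3, A[2,2] = -5.6, A[3,3] = 3.8, A[4,4] = 8.9, A[5,5] = 6.4
Tr(A) = 1.3 + -5.6 + 3.8 + 8.9 + 6.4 = 14.8

14.8


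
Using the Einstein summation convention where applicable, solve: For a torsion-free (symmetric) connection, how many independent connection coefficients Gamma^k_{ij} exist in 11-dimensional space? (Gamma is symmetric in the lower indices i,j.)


Christoffel symbols Gamma^k_{ij} are symmetric in i,j, so there are d * d(d+1)/2 independent symbols.
d = 11
d(d+1)/2 = 11 * 12 / 2 = 66
Total = 11 * 66 = 726

726


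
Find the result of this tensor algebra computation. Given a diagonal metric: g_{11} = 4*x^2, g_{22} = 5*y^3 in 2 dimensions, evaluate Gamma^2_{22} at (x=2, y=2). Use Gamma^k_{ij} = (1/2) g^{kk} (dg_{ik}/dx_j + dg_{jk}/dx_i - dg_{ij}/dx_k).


For a diagonal metric, Gamma^k_{ij} = (1/2) g^{kk} (dg_{ik}/dx_j + dg_{jk}/dx_i - dg_{ij}/dx_k).
The metric is diagonal, so g_{ab} = 0 for a != b.
At the given point: g_{11} = 16, g_{22} = 40
g^{22} = 1/40
dg_{22}/dx_2 = dg_{22}/dx_2 = 60
dg_{22}/dx_2 = dg_{22}/dx_2 = 60
dg_{22}/dx_2 = dg_{22}/dx_2 = 60
Numerator = 60 + 60 - 60 = 60
Gamma^2_{22} = 60 / (2 * 40) = 3/4

3/4


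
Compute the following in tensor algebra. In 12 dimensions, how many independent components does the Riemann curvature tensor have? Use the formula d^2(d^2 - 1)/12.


The Riemann tensor in d dimensions has d^2(d^2 - 1)/12 independent components.
d = 12, so d^2 = 144
d^2 - 1 = 143
d^2(d^2 - 1) = 144 * 143 = 20592
Divide by 12: 20592 / 12 = 1716

1716


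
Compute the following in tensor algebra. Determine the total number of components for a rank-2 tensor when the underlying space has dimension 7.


The number of components of a rank-r tensor in d dimensions is d^r.
Here d = 7 and r = 2.
7^2 = 49

49


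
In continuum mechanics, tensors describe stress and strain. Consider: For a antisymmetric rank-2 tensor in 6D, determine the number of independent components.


A antisymmetric rank-2 tensor in d dimensions has d(d-1)/2 independent components.
d = 6
d(d-1)/2 = 6 * 5 / 2 = 30 / 2 = 15

15


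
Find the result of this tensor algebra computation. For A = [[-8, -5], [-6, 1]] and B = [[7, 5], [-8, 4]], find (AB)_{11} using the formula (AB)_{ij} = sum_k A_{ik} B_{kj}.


(AB)_{ij} = sum_k A_{ik} B_{kj}.
For i=1, j=1:
A_{11} * B_{11} = -8 * 7 = -56
A_{12} * B_{21} = -5 * -8 = 40
Sum = -56 + 40 = -16

-16


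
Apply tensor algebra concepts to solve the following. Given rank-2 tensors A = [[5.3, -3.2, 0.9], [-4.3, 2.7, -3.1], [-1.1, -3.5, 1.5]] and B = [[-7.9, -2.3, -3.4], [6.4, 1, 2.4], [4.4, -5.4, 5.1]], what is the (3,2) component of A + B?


Tensor addition is component-wise: (A + B)_{ij} = A_{ij} + B_{ij}.
A_{32} = -3.5
B_{32} = -5.4
(A + B)_{32} = -3.5 + -5.4 = -8.9

-8.9


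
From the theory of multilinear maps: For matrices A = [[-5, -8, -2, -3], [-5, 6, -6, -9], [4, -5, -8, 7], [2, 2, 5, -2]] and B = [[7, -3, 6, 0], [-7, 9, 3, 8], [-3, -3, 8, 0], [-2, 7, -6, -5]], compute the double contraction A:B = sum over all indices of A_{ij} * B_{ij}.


A:B = sum over all i,j of A_{ij} * B_{ij}.
Row 1: -5*7=-35, -8*-3=24, -2*6=-12, -3*0=0 => row sum = -23
Row 2: -5*-7=35, 6*9=54, -6*3=-18, -9*8=-72 => row sum = -1
Row 3: 4*-3=-12, -5*-3=15, -8*8=-64, 7*0=0 => row sum = -61
Row 4: 2*-2=-4, 2*7=14, 5*-6=-30, -2*-5=10 => row sum = -10
Total = -23 + -1 + -61 + -10 = -95

-95


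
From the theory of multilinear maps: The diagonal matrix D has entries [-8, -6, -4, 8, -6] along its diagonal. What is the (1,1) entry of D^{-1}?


For a diagonal matrix, the inverse has entries (D^{-1})_{ii} = 1/d_{ii}.
The diagonal entries are: d_{11} = -8, d_{22} = -6, d_{33} = -4, d_{44} = 8, d_{55} = -6
We need (D^{-1})_{11} = 1/d_{11} = 1/-8 = -1/8

-1/8


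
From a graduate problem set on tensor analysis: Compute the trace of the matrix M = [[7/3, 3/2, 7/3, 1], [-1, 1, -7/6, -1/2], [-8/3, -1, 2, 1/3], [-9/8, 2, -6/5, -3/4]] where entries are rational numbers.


The trace is the sum of diagonal entries.
Diagonal: M[1,1] = 7/3, M[2,2] = 1, M[3,3] = 2, M[4,4] = -3/4
Tr(M) = 7/3 + 1 + 2 + -3/4
Computing step by step:
After adding M[1,1]: 7/3
After adding M[2,2]: 10/3
After adding M[3,3]: 16/3
After adding M[4,4]: 55/12
Tr(M) = 55/12

55/12


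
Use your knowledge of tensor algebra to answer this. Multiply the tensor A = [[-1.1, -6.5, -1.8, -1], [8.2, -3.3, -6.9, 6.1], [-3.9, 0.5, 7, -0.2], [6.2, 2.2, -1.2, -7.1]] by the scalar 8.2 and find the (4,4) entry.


Scalar multiplication: (cA)_{ij} = c * A_{ij}.
c = 8.2
A_{44} = -7.1
(cA)_{44} = 8.2 * -7.1 = -58.22

-58.22


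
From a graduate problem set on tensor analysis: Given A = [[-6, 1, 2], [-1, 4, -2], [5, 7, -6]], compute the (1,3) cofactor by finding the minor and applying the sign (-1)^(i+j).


To find cofactor C_{13}, delete row 1 and column 3.
The resulting 2x2 submatrix is: [[-1, 4], [5, 7]]
Minor M_{13} = -1*7 - 4*5
  = -7 - 20 = -27
Sign = (-1)^(1+3) = (-1)^4 = 1
Cofactor C_{13} = 1 * -27 = -27

-27


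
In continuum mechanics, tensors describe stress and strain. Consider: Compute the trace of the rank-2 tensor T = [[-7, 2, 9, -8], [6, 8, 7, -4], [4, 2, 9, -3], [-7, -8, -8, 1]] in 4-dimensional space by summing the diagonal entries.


The contraction (trace) of a rank-2 tensor is the sum of its diagonal elements.
Diagonal entries: A[1,1] = -7, A[2,2] = 8, A[3,3] = 9, A[4,4] = 1
Tr(A) = -7 + 8 + 9 + 1 = 11

11


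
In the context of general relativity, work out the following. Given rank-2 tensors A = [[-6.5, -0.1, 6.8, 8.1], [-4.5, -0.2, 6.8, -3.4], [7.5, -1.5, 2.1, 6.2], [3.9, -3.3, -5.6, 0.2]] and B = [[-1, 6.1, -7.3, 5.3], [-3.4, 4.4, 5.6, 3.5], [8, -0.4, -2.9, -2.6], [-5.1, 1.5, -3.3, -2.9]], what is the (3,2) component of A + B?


Tensor addition is component-wise: (A + B)_{ij} = A_{ij} + B_{ij}.
A_{32} = -1.5
B_{32} = -0.4
(A + B)_{32} = -1.5 + -0.4 = -1.9

-1.9


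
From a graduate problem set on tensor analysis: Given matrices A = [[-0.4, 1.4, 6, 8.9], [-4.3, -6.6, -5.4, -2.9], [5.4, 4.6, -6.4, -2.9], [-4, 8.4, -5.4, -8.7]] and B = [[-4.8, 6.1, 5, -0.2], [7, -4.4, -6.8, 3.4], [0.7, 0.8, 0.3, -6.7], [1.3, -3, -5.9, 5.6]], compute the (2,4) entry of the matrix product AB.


(AB)_{ij} = sum_k A_{ik} B_{kj}.
For i=2, j=4:
A_{21} * B_{14} = -4.3 * -0.2 = 0.86
A_{22} * B_{24} = -6.6 * 3.4 = -22.44
A_{23} * B_{34} = -5.4 * -6.7 = 36.18
A_{24} * B_{44} = -2.9 * 5.6 = -16.24
Sum = 0.86 + -22.44 + 36.18 + -16.24 = -1.64

-1.64


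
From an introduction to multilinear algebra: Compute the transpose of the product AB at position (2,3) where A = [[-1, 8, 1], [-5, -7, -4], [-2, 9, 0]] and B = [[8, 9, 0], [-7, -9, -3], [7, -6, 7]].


(AB)^T_{ij} = (AB)_{ji} = sum_k A_{jk} B_{ki}.
For i=2, j=3 we need (AB)_{32}:
A_{31} * B_{12} = -2 * 9 = -18
A_{32} * B_{22} = 9 * -9 = -81
A_{33} * B_{32} = 0 * -6 = 0
Sum = -18 + -81 + 0 = -99

-99


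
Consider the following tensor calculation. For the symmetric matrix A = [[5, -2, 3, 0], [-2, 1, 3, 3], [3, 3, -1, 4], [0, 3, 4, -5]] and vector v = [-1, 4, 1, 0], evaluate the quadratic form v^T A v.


First compute Av:
(Av)_1 = 5*-1 + -2*4 + 3*1 + 0*0 = -10
(Av)_2 = -2*-1 + 1*4 + 3*1 + 3*0 = 9
(Av)_3 = 3*-1 + 3*4 + -1*1 + 4*0 = 8
(Av)_4 = 0*-1 + 3*4 + 4*1 + -5*0 = 16
Av = [-10, 9, 8, 16]
Then v^T (Av) = -1*-10 + 4*9 + 1*8 + 0*16
= 10 + 36 + 8 + 0 = 54

54


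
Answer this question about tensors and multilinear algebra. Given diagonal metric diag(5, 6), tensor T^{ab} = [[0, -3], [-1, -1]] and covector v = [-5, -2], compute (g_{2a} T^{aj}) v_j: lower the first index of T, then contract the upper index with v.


Step 1: lower the first index. For a diagonal metric, g_{ia} T^{aj} = g_{ii} T^{ij} (no sum on i).
g_{22} = 6
S_2{}^1 = 6 * T^{21} = 6 * -1 = -6
S_2{}^2 = 6 * T^{22} = 6 * -1 = -6
Step 2: contract S_2{}^j with v_j.
S_2{}^1 * v_1 = -6 * -5 = 30
S_2{}^2 * v_2 = -6 * -2 = 12
Result = 30 + 12 = 42

42


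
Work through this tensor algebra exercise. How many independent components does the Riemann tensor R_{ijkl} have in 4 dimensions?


The Riemann tensor in d dimensions has d^2(d^2 - 1)/12 independent components.
d = 4, so d^2 = 16
d^2 - 1 = 15
d^2(d^2 - 1) = 16 * 15 = 240
Divide by 12: 240 / 12 = 20

20


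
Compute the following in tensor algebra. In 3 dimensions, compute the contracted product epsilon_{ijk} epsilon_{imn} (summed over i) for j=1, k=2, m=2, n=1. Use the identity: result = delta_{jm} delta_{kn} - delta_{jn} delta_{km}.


Using the identity: epsilon_{ijk} epsilon_{imn} = delta_{jm} delta_{kn} - delta_{jn} delta_{km}.
delta_{12} = 0
delta_{21} = 0
delta_{11} = 1
delta_{22} = 1
Result = 0 * 0 - 1 * 1 = 0 - 1 = -1

-1


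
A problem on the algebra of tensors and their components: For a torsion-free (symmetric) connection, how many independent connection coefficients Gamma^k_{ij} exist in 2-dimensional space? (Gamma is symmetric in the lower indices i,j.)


Christoffel symbols Gamma^k_{ij} are symmetric in i,j, so there are d * d(d+1)/2 independent symbols.
d = 2
d(d+1)/2 = 2 * 3 / 2 = 3
Total = 2 * 3 = 6

6


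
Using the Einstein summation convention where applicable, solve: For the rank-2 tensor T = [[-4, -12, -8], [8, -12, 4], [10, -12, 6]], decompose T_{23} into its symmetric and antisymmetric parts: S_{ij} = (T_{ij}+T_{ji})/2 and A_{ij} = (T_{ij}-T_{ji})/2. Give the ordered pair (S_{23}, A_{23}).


T_{23} = 4
T_{32} = -12
S_{23} = (4 + -12)/2 = -8/2 = -4
A_{23} = (4 - -12)/2 = 16/2 = 8
Check: S + A = -4 + 8 = 4 = T_{23}.

(-4, 8)


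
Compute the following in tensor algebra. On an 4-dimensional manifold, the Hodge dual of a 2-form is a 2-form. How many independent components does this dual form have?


The Hodge dual of a p-form on an n-dimensional manifold is an (n-p)-form.
n = 4, p = 2, so dual degree = 4 - 2 = 2
The number of components is C(n, n-p) = C(4, 2) = 6

6


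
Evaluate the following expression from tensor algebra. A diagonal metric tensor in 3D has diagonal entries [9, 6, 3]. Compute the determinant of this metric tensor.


For a diagonal metric, the determinant is the product of diagonal entries.
Diagonal entries: 9, 6, 3
det(g) = 9 * 6 * 3 = 162

162


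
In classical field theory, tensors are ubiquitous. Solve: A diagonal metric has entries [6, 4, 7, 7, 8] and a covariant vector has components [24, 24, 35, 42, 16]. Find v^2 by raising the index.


To raise an index with a diagonal metric: v^i = v_i / g_{ii}.
For index 2: v_2 = 24, g_{22} = 4
v^2 = 24 / 4 = 6

6


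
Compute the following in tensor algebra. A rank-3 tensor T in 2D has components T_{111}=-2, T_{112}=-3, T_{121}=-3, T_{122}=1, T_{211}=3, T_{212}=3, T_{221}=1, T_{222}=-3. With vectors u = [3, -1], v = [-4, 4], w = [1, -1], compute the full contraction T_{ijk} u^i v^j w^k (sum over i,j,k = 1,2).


S = sum over i,j,k of T_{ijk} u_i v_j w_k. Expanding all 8 terms:
T_{111}*u_1*v_1*w_1 = -2*3*-4*1 = 24  (running total: 24)
T_{112}*u_1*v_1*w_2 = -3*3*-4*-1 = -36  (running total: -12)
T_{121}*u_1*v_2*w_1 = -3*3*4*1 = -36  (running total: -48)
T_{122}*u_1*v_2*w_2 = 1*3*4*-1 = -12  (running total: -60)
T_{211}*u_2*v_1*w_1 = 3*-1*-4*1 = 12  (running total: -48)
T_{212}*u_2*v_1*w_2 = 3*-1*-4*-1 = -12  (running total: -60)
T_{221}*u_2*v_2*w_1 = 1*-1*4*1 = -4  (running total: -64)
T_{222}*u_2*v_2*w_2 = -3*-1*4*-1 = -12  (running total: -76)
S = -76

-76


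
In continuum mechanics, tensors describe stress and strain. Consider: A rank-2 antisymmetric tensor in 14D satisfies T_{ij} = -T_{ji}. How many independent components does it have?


An antisymmetric rank-2 tensor satisfies A_{ij} = -A_{ji}, so diagonal entries are zero.
The independent components are the upper-triangular entries: C(n, 2) = n(n-1)/2.
n = 14
C(14, 2) = 14 * 13 / 2 = 182 / 2 = 91

91


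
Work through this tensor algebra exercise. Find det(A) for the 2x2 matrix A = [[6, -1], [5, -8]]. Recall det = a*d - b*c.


For a 2x2 matrix [[a, b], [c, d]], det = a*d - b*c.
a = 6, b = -1, c = 5, d = -8
a*d = 6 * -8 = -48
b*c = -1 * 5 = -5
det = -48 - -5 = -43

-43


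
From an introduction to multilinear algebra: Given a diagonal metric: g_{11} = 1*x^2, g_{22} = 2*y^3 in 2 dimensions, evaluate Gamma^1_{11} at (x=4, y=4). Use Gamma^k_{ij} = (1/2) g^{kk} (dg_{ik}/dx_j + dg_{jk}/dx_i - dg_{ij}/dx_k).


For a diagonal metric, Gamma^k_{ij} = (1/2) g^{kk} (dg_{ik}/dx_j + dg_{jk}/dx_i - dg_{ij}/dx_k).
The metric is diagonal, so g_{ab} = 0 for a != b.
At the given point: g_{11} = 16, g_{22} = 128
g^{11} = 1/16
dg_{11}/dx_1 = dg_{11}/dx_1 = 8
dg_{11}/dx_1 = dg_{11}/dx_1 = 8
dg_{11}/dx_1 = dg_{11}/dx_1 = 8
Numerator = 8 + 8 - 8 = 8
Gamma^1_{11} = 8 / (2 * 16) = 1/4

1/4


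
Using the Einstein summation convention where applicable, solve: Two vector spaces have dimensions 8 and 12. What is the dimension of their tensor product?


The dimension of a tensor product is the product of dimensions.
dim(V) = 8, dim(W) = 12
dim(V (x) W) = 8 * 12 = 96

96


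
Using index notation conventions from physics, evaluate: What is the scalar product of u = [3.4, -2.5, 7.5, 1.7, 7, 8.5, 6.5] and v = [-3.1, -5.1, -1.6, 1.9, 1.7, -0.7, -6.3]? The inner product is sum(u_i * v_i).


The inner product u . v = sum of u_i * v_i.
Term-by-term: 3.4 * -3.1, -2.5 * -5.1, 7.5 * -1.6, 1.7 * 1.9, 7 * 1.7, 8.5 * -0.7, 6.5 * -6.3
Products: -10.54, 12.75, -12, 3.23, 11.9, -5.95, -40.95
Sum = -10.54 + 12.75 + -12 + 3.23 + 11.9 + -5.95 + -40.95 = -41.56

-41.56


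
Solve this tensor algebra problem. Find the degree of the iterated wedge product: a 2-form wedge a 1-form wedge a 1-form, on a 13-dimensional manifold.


The degree of a wedge product is the sum of the degrees of the individual forms.
Degrees: 2, 1, 1
Total degree = 2 + 1 + 1 = 4

4


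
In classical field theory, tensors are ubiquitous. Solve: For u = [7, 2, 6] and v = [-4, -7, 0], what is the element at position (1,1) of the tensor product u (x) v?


The outer product entry T_{ij} = u_i * v_j.
We need i=1, j=1.
u_1 = 7, v_1 = -4
T_{1,1} = 7 * -4 = -28

-28


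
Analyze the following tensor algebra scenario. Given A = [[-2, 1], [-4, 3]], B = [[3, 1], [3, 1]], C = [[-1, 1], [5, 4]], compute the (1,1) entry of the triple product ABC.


(ABC)_{11} = sum_m (AB)_{1m} C_{m1}. First compute row 1 of AB.
(AB)_{11} = -2*3 + 1*3 = -3
(AB)_{12} = -2*1 + 1*1 = -1
Now contract with column 1 of C:
(AB)_{11} * C_{11} = -3 * -1 = 3
(AB)_{12} * C_{21} = -1 * 5 = -5
(ABC)_{11} = 3 + -5 = -2

-2


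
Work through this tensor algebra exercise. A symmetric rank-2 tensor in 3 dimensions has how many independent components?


A symmetric rank-2 tensor in d dimensions has d(d+1)/2 independent components.
d = 3
d(d+1)/2 = 3 * 4 / 2 = 12 / 2 = 6

6


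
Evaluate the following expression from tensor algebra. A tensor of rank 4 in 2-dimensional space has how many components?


The number of components of a rank-r tensor in d dimensions is d^r.
Here d = 2 and r = 4.
2^4 = 16

16


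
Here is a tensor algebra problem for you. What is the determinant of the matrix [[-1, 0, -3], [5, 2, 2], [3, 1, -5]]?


Expanding along the first row, det(A) = a11*M_11 - a12*M_12 + a13*M_13, where M_1j is the (1,j) minor.
Minor M_11 = 2*-5 - 2*1 = -12
Minor M_12 = 5*-5 - 2*3 = -31
Minor M_13 = 5*1 - 2*3 = -1
det = -1*(-12) - 0*(-31) + -3*(-1)
    = 12 - 0 + 3
    = 15

15


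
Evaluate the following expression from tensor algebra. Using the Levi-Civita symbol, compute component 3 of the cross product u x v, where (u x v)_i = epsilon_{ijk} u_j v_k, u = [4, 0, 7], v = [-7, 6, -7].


(u x v)_3 = sum_{j,k} epsilon_{3jk} u_j v_k. Only permutations of (1,2,3) contribute; the two non-zero terms are:
eps_{312} u_1 v_2 = 1 * 4 * 6 = 24
eps_{321} u_2 v_1 = -1 * 0 * -7 = 0
(u x v)_3 = 24

24


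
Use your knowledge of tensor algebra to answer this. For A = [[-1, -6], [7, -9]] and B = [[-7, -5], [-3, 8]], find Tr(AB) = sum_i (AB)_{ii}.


Tr(AB) = sum_i (AB)_{ii} where (AB)_{ii} = sum_k A_{ik} B_{ki}.
(AB)_{11} = -1*-7 + -6*-3 = 25
(AB)_{22} = 7*-5 + -9*8 = -107
Tr(AB) = 25 + -107 = -82

-82


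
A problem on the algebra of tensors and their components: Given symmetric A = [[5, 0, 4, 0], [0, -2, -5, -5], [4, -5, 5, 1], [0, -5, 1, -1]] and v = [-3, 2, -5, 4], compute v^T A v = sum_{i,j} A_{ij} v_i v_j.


First compute Av:
(Av)_1 = 5*-3 + 0*2 + 4*-5 + 0*4 = -35
(Av)_2 = 0*-3 + -2*2 + -5*-5 + -5*4 = 1
(Av)_3 = 4*-3 + -5*2 + 5*-5 + 1*4 = -43
(Av)_4 = 0*-3 + -5*2 + 1*-5 + -1*4 = -19
Av = [-35, 1, -43, -19]
Then v^T (Av) = -3*-35 + 2*1 + -5*-43 + 4*-19
= 105 + 2 + 215 + -76 = 246

246


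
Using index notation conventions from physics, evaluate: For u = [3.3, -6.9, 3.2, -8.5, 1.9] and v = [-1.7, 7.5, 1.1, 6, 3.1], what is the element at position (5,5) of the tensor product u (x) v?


The outer product entry T_{ij} = u_i * v_j.
We need i=5, j=5.
u_5 = 1.9, v_5 = 3.1
T_{5,5} = 1.9 * 3.1 = 5.89

5.89


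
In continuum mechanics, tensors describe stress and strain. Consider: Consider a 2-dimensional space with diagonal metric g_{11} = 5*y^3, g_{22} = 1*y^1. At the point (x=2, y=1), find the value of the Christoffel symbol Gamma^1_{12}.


For a diagonal metric, Gamma^k_{ij} = (1/2) g^{kk} (dg_{ik}/dx_j + dg_{jk}/dx_i - dg_{ij}/dx_k).
The metric is diagonal, so g_{ab} = 0 for a != b.
At the given point: g_{11} = 5, g_{22} = 1
g^{11} = 1/5
dg_{11}/dx_2 = dg_{11}/dx_2 = 15
dg_{21}/dx_1 = 0 (off-diagonal)
dg_{12}/dx_1 = 0 (off-diagonal)
Numerator = 15 + 0 - 0 = 15
Gamma^1_{12} = 15 / (2 * 5) = 3/2

3/2


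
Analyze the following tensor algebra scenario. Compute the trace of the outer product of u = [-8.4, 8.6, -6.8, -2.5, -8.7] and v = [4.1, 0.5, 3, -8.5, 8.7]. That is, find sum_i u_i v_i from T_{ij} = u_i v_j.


The outer product gives T_{ij} = u_i v_j.
The trace (contraction) is Tr(T) = sum_i T_{ii} = sum_i u_i v_i.
Diagonal entries:
T_{11} = u_1 * v_1 = -8.4 * 4.1 = -34.44
T_{22} = u_2 * v_2 = 8.6 * 0.5 = 4.3
T_{33} = u_3 * v_3 = -6.8 * 3 = -20.4
T_{44} = u_4 * v_4 = -2.5 * -8.5 = 21.25
T_{55} = u_5 * v_5 = -8.7 * 8.7 = -75.69
Tr(T) = -34.44 + 4.3 + -20.4 + 21.25 + -75.69 = -104.98

-104.98


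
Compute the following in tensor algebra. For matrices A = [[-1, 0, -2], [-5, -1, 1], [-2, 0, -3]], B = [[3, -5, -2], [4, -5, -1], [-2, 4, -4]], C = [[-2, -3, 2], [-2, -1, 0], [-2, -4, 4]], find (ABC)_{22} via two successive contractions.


(ABC)_{22} = sum_m (AB)_{2m} C_{m2}. First compute row 2 of AB.
(AB)_{21} = -5*3 + -1*4 + 1*-2 = -21
(AB)_{22} = -5*-5 + -1*-5 + 1*4 = 34
(AB)_{23} = -5*-2 + -1*-1 + 1*-4 = 7
Now contract with column 2 of C:
(AB)_{21} * C_{12} = -21 * -3 = 63
(AB)_{22} * C_{22} = 34 * -1 = -34
(AB)_{23} * C_{32} = 7 * -4 = -28
(ABC)_{22} = 63 + -34 + -28 = 1

1


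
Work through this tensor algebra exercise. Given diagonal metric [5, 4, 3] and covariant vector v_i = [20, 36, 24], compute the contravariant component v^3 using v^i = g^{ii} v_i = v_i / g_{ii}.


To raise an index with a diagonal metric: v^i = v_i / g_{ii}.
For index 3: v_3 = 24, g_{33} = 3
v^3 = 24 / 3 = 8

8


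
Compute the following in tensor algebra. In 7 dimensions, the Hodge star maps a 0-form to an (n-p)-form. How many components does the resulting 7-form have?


The Hodge dual of a p-form on an n-dimensional manifold is an (n-p)-form.
n = 7, p = 0, so dual degree = 7 - 0 = 7
The number of components is C(n, n-p) = C(7, 7) = 1

1


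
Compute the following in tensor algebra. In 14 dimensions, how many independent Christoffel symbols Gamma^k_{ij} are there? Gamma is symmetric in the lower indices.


Christoffel symbols Gamma^k_{ij} are symmetric in i,j, so there are d * d(d+1)/2 independent symbols.
d = 14
d(d+1)/2 = 14 * 15 / 2 = 105
Total = 14 * 105 = 1470

1470


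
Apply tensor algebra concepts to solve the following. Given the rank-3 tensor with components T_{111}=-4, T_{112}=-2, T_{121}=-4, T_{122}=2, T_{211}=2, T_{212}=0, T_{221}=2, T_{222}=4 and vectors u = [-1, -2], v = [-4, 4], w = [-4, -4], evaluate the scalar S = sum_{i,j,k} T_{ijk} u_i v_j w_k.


S = sum over i,j,k of T_{ijk} u_i v_j w_k. Expanding all 8 terms:
T_{111}*u_1*v_1*w_1 = -4*-1*-4*-4 = 64  (running total: 64)
T_{112}*u_1*v_1*w_2 = -2*-1*-4*-4 = 32  (running total: 96)
T_{121}*u_1*v_2*w_1 = -4*-1*4*-4 = -64  (running total: 32)
T_{122}*u_1*v_2*w_2 = 2*-1*4*-4 = 32  (running total: 64)
T_{211}*u_2*v_1*w_1 = 2*-2*-4*-4 = -64  (running total: 0)
T_{212}*u_2*v_1*w_2 = 0*-2*-4*-4 = 0  (running total: 0)
T_{221}*u_2*v_2*w_1 = 2*-2*4*-4 = 64  (running total: 64)
T_{222}*u_2*v_2*w_2 = 4*-2*4*-4 = 128  (running total: 192)
S = 192

192


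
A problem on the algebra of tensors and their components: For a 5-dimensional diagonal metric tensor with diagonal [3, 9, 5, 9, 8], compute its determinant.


For a diagonal metric, the determinant is the product of diagonal entries.
Diagonal entries: 3, 9, 5, 9, 8
det(g) = 3 * 9 * 5 * 9 * 8 = 9720

9720


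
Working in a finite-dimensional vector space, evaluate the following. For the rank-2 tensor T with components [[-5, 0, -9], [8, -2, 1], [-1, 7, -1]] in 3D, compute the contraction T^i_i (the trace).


The contraction (trace) of a rank-2 tensor is the sum of its diagonal elements.
Diagonal entries: A[1,1] = -5, A[2,2] = -2, A[3,3] = -1
Tr(A) = -5 + -2 + -1 = -8

-8


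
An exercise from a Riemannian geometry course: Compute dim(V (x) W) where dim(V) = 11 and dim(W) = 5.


The dimension of a tensor product is the product of dimensions.
dim(V) = 11, dim(W) = 5
dim(V (x) W) = 11 * 5 = 55

55


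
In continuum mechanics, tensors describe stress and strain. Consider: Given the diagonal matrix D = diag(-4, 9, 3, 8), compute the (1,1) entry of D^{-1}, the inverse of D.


For a diagonal matrix, the inverse has entries (D^{-1})_{ii} = 1/d_{ii}.
The diagonal entries are: d_{11} = -4, d_{22} = 9, d_{33} = 3, d_{44} = 8
We need (D^{-1})_{11} = 1/d_{11} = 1/-4 = -1/4

-1/4


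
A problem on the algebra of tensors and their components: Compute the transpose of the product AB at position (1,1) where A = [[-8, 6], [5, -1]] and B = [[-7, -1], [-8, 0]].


(AB)^T_{ij} = (AB)_{ji} = sum_k A_{jk} B_{ki}.
For i=1, j=1 we need (AB)_{11}:
A_{11} * B_{11} = -8 * -7 = 56
A_{12} * B_{21} = 6 * -8 = -48
Sum = 56 + -48 = 8

8


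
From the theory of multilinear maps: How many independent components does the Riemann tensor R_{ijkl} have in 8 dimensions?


The Riemann tensor in d dimensions has d^2(d^2 - 1)/12 independent components.
d = 8, so d^2 = 64
d^2 - 1 = 63
d^2(d^2 - 1) = 64 * 63 = 4032
Divide by 12: 4032 / 12 = 336

336


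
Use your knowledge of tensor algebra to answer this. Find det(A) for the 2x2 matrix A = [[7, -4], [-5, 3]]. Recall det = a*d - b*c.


For a 2x2 matrix [[a, b], [c, d]], det = a*d - b*c.
a = 7, b = -4, c = -5, d = 3
a*d = 7 * 3 = 21
b*c = -4 * -5 = 20
det = 21 - 20 = 1

1


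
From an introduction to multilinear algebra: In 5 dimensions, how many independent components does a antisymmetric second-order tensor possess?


A antisymmetric rank-2 tensor in d dimensions has d(d-1)/2 independent components.
d = 5
d(d-1)/2 = 5 * 4 / 2 = 20 / 2 = 10

10


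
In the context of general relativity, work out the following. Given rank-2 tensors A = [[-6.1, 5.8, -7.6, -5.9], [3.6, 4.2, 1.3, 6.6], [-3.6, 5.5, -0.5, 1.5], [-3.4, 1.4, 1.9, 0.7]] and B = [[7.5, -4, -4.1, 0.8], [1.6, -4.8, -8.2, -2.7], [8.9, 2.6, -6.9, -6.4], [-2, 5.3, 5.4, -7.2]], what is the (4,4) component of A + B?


Tensor addition is component-wise: (A + B)_{ij} = A_{ij} + B_{ij}.
A_{44} = 0.7
B_{44} = -7.2
(A + B)_{44} = 0.7 + -7.2 = -6.5

-6.5


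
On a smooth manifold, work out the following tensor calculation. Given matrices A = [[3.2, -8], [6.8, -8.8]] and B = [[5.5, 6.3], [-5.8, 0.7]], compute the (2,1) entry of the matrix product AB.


(AB)_{ij} = sum_k A_{ik} B_{kj}.
For i=2, j=1:
A_{21} * B_{11} = 6.8 * 5.5 = 37.4
A_{22} * B_{21} = -8.8 * -5.8 = 51.04
Sum = 37.4 + 51.04 = 88.44

88.44


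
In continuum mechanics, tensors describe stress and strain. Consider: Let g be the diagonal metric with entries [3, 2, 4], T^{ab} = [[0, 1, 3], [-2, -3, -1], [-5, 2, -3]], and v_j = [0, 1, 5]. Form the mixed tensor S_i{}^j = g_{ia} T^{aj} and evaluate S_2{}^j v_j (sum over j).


Step 1: lower the first index. For a diagonal metric, g_{ia} T^{aj} = g_{ii} T^{ij} (no sum on i).
g_{22} = 2
S_2{}^1 = 2 * T^{21} = 2 * -2 = -4
S_2{}^2 = 2 * T^{22} = 2 * -3 = -6
S_2{}^3 = 2 * T^{23} = 2 * -1 = -2
Step 2: contract S_2{}^j with v_j.
S_2{}^1 * v_1 = -4 * 0 = 0
S_2{}^2 * v_2 = -6 * 1 = -6
S_2{}^3 * v_3 = -2 * 5 = -10
Result = 0 + -6 + -10 = -16

-16


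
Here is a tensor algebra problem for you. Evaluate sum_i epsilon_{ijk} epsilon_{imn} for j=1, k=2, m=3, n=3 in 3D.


Using the identity: epsilon_{ijk} epsilon_{imn} = delta_{jm} delta_{kn} - delta_{jn} delta_{km}.
delta_{13} = 0
delta_{23} = 0
delta_{13} = 0
delta_{23} = 0
Result = 0 * 0 - 0 * 0 = 0 - 0 = 0

0


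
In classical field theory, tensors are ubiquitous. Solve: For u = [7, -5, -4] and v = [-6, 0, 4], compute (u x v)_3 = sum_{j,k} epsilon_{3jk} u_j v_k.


(u x v)_3 = sum_{j,k} epsilon_{3jk} u_j v_k. Only permutations of (1,2,3) contribute; the two non-zero terms are:
eps_{312} u_1 v_2 = 1 * 7 * 0 = 0
eps_{321} u_2 v_1 = -1 * -5 * -6 = -30
(u x v)_3 = -30

-30


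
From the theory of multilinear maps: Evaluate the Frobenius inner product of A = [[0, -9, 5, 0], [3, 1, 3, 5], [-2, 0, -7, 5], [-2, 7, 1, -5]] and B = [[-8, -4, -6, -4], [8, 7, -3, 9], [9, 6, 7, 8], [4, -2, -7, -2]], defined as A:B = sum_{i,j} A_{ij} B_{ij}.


A:B = sum over all i,j of A_{ij} * B_{ij}.
Row 1: 0*-8=0, -9*-4=36, 5*-6=-30, 0*-4=0 => row sum = 6
Row 2: 3*8=24, 1*7=7, 3*-3=-9, 5*9=45 => row sum = 67
Row 3: -2*9=-18, 0*6=0, -7*7=-49, 5*8=40 => row sum = -27
Row 4: -2*4=-8, 7*-2=-14, 1*-7=-7, -5*-2=10 => row sum = -19
Total = 6 + 67 + -27 + -19 = 27

27


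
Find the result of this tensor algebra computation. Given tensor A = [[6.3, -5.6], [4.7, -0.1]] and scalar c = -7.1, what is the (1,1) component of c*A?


Scalar multiplication: (cA)_{ij} = c * A_{ij}.
c = -7.1
A_{11} = 6.3
(cA)_{11} = -7.1 * 6.3 = -44.73

-44.73


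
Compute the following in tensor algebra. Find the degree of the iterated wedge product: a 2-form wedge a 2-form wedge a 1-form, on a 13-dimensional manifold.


The degree of a wedge product is the sum of the degrees of the individual forms.
Degrees: 2, 2, 1
Total degree = 2 + 2 + 1 = 5

5


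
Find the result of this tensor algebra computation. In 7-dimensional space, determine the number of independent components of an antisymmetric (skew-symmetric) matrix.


An antisymmetric rank-2 tensor satisfies A_{ij} = -A_{ji}, so diagonal entries are zero.
The independent components are the upper-triangular entries: C(n, 2) = n(n-1)/2.
n = 7
C(7, 2) = 7 * 6 / 2 = 42 / 2 = 21

21


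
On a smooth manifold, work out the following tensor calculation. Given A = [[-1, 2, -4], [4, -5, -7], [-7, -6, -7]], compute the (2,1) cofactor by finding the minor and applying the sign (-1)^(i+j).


To find cofactor C_{21}, delete row 2 and column 1.
The resulting 2x2 submatrix is: [[2, -4], [-6, -7]]
Minor M_{21} = 2*-7 - -4*-6
  = -14 - 24 = -38
Sign = (-1)^(2+1) = (-1)^3 = -1
Cofactor C_{21} = -1 * -38 = 38

38


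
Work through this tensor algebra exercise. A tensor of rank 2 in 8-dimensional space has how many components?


The number of components of a rank-r tensor in d dimensions is d^r.
Here d = 8 and r = 2.
8^2 = 64

64


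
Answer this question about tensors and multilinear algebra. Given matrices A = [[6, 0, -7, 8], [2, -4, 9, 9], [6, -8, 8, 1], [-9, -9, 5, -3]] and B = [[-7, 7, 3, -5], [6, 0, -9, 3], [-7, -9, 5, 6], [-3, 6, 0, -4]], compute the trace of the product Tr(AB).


Tr(AB) = sum_i (AB)_{ii} where (AB)_{ii} = sum_k A_{ik} B_{ki}.
(AB)_{11} = 6*-7 + 0*6 + -7*-7 + 8*-3 = -17
(AB)_{22} = 2*7 + -4*0 + 9*-9 + 9*6 = -13
(AB)_{33} = 6*3 + -8*-9 + 8*5 + 1*0 = 130
(AB)_{44} = -9*-5 + -9*3 + 5*6 + -3*-4 = 60
Tr(AB) = -17 + -13 + 130 + 60 = 160

160


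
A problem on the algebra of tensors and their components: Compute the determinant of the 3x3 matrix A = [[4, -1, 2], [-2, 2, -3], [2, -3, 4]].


Expanding along the first row, det(A) = a11*M_11 - a12*M_12 + a13*M_13, where M_1j is the (1,j) minor.
Minor M_11 = 2*4 - -3*-3 = -1
Minor M_12 = -2*4 - -3*2 = -2
Minor M_13 = -2*-3 - 2*2 = 2
det = 4*(-1) - -1*(-2) + 2*(2)
    = -4 - 2 + 4
    = -2

-2


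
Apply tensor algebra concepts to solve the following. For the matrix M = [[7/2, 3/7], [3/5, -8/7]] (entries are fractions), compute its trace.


The trace is the sum of diagonal entries.
Diagonal: M[1,1] = 7/2, M[2,2] = -8/7
Tr(M) = 7/2 + -8/7
Computing step by step:
After adding M[1,1]: 7/2
After adding M[2,2]: 33/14
Tr(M) = 33/14

33/14


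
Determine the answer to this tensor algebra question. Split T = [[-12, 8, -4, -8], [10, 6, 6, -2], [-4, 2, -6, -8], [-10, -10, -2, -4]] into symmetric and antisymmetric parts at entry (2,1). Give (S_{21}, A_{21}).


T_{21} = 10
T_{12} = 8
S_{21} = (10 + 8)/2 = 18/2 = 9
A_{21} = (10 - 8)/2 = 2/2 = 1
Check: S + A = 9 + 1 = 10 = T_{21}.

(9, 1)


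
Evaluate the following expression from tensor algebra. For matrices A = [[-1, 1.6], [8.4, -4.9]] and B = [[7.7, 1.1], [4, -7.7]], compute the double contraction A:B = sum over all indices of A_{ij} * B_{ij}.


A:B = sum over all i,j of A_{ij} * B_{ij}.
Row 1: -1*7.7=-7.7, 1.6*1.1=1.76 => row sum = -5.94
Row 2: 8.4*4=33.6, -4.9*-7.7=37.73 => row sum = 71.33
Total = -5.94 + 71.33 = 65.39

65.39


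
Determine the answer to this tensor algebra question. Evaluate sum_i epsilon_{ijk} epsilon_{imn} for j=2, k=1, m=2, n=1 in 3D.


Using the identity: epsilon_{ijk} epsilon_{imn} = delta_{jm} delta_{kn} - delta_{jn} delta_{km}.
delta_{22} = 1
delta_{11} = 1
delta_{21} = 0
delta_{12} = 0
Result = 1 * 1 - 0 * 0 = 1 - 0 = 1

1


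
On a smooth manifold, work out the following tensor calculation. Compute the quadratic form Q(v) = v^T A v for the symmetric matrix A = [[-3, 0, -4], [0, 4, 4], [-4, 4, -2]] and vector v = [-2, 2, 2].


First compute Av:
(Av)_1 = -3*-2 + 0*2 + -4*2 = -2
(Av)_2 = 0*-2 + 4*2 + 4*2 = 16
(Av)_3 = -4*-2 + 4*2 + -2*2 = 12
Av = [-2, 16, 12]
Then v^T (Av) = -2*-2 + 2*16 + 2*12
= 4 + 32 + 24 = 60

60


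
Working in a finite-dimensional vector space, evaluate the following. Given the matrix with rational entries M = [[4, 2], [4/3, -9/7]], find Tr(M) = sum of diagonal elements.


The trace is the sum of diagonal entries.
Diagonal: M[1,1] = 4, M[2,2] = -9/7
Tr(M) = 4 + -9/7
Computing step by step:
After adding M[1,1]: 4
After adding M[2,2]: 19/7
Tr(M) = 19/7

19/7


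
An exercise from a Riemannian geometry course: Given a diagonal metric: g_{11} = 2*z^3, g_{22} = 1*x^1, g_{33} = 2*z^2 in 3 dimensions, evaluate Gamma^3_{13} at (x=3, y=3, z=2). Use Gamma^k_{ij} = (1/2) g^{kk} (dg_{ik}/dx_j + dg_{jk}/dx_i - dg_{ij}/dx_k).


For a diagonal metric, Gamma^k_{ij} = (1/2) g^{kk} (dg_{ik}/dx_j + dg_{jk}/dx_i - dg_{ij}/dx_k).
The metric is diagonal, so g_{ab} = 0 for a != b.
At the given point: g_{11} = 16, g_{22} = 3, g_{33} = 8
g^{33} = 1/8
dg_{13}/dx_3 = 0 (off-diagonal)
dg_{33}/dx_1 = dg_{33}/dx_1 = 0
dg_{13}/dx_3 = 0 (off-diagonal)
Numerator = 0 + 0 - 0 = 0
Gamma^3_{13} = 0 / (2 * 8) = 0

0


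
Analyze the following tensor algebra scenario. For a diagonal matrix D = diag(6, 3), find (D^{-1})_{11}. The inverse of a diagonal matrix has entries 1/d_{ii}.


For a diagonal matrix, the inverse has entries (D^{-1})_{ii} = 1/d_{ii}.
The diagonal entries are: d_{11} = 6, d_{22} = 3
We need (D^{-1})_{11} = 1/d_{11} = 1/6 = 1/6

1/6


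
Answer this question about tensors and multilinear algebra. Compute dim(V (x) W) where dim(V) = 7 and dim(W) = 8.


The dimension of a tensor product is the product of dimensions.
dim(V) = 7, dim(W) = 8
dim(V (x) W) = 7 * 8 = 56

56


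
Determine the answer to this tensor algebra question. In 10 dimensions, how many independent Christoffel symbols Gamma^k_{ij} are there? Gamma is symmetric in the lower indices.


Christoffel symbols Gamma^k_{ij} are symmetric in i,j, so there are d * d(d+1)/2 independent symbols.
d = 10
d(d+1)/2 = 10 * 11 / 2 = 55
Total = 10 * 55 = 550

550


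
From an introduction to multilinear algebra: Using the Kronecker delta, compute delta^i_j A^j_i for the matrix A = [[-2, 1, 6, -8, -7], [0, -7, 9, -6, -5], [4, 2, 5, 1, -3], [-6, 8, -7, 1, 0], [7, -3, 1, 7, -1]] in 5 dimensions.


The contraction (trace) of a rank-2 tensor is the sum of its diagonal elements.
Diagonal entries: A[1,1] = -2, A[2,2] = -7, A[3,3] = 5, A[4,4] = 1, A[5,5] = -1
Tr(A) = -2 + -7 + 5 + 1 + -1 = -4

-4


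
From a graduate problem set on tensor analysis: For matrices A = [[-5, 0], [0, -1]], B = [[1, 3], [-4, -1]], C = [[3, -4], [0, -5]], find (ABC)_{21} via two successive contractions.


(ABC)_{21} = sum_m (AB)_{2m} C_{m1}. First compute row 2 of AB.
(AB)_{21} = 0*1 + -1*-4 = 4
(AB)_{22} = 0*3 + -1*-1 = 1
Now contract with column 1 of C:
(AB)_{21} * C_{11} = 4 * 3 = 12
(AB)_{22} * C_{21} = 1 * 0 = 0
(ABC)_{21} = 12 + 0 = 12

12


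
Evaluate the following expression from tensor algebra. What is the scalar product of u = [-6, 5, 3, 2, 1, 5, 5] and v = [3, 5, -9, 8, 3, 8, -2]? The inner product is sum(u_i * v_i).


The inner product u . v = sum of u_i * v_i.
Term-by-term: -6 * 3, 5 * 5, 3 * -9, 2 * 8, 1 * 3, 5 * 8, 5 * -2
Products: -18, 25, -27, 16, 3, 40, -10
Sum = -18 + 25 + -27 + 16 + 3 + 40 + -10 = 29

29


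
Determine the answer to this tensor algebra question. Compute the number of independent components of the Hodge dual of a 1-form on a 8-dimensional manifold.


The Hodge dual of a p-form on an n-dimensional manifold is an (n-p)-form.
n = 8, p = 1, so dual degree = 8 - 1 = 7
The number of components is C(n, n-p) = C(8, 7) = 8

8


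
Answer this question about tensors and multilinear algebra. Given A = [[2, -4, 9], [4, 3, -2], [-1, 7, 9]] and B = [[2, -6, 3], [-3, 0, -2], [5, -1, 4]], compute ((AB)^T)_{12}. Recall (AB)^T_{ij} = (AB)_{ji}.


(AB)^T_{ij} = (AB)_{ji} = sum_k A_{jk} B_{ki}.
For i=1, j=2 we need (AB)_{21}:
A_{21} * B_{11} = 4 * 2 = 8
A_{22} * B_{21} = 3 * -3 = -9
A_{23} * B_{31} = -2 * 5 = -10
Sum = 8 + -9 + -10 = -11

-11


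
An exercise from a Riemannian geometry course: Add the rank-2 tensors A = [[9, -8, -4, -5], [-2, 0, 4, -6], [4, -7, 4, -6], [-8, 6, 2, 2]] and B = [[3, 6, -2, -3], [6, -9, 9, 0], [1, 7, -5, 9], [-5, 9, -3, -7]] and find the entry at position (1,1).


Tensor addition is component-wise: (A + B)_{ij} = A_{ij} + B_{ij}.
A_{11} = 9
B_{11} = 3
(A + B)_{11} = 9 + 3 = 12

12


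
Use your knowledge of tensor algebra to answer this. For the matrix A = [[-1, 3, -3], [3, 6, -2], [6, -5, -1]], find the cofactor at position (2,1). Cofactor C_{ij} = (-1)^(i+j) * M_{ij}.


To find cofactor C_{21}, delete row 2 and column 1.
The resulting 2x2 submatrix is: [[3, -3], [-5, -1]]
Minor M_{21} = 3*-1 - -3*-5
  = -3 - 15 = -18
Sign = (-1)^(2+1) = (-1)^3 = -1
Cofactor C_{21} = -1 * -18 = 18

18


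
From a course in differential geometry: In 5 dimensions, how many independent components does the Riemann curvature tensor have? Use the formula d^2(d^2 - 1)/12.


The Riemann tensor in d dimensions has d^2(d^2 - 1)/12 independent components.
d = 5, so d^2 = 25
d^2 - 1 = 24
d^2(d^2 - 1) = 25 * 24 = 600
Divide by 12: 600 / 12 = 50

50


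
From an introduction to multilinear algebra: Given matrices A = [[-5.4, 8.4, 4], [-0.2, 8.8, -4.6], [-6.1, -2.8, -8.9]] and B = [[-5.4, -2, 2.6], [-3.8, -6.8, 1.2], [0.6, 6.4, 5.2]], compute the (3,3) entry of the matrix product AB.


(AB)_{ij} = sum_k A_{ik} B_{kj}.
For i=3, j=3:
A_{31} * B_{13} = -6.1 * 2.6 = -15.86
A_{32} * B_{23} = -2.8 * 1.2 = -3.36
A_{33} * B_{33} = -8.9 * 5.2 = -46.28
Sum = -15.86 + -3.36 + -46.28 = -65.5

-65.5


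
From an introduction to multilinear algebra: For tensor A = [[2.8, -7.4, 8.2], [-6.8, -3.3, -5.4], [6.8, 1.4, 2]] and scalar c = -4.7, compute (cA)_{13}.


Scalar multiplication: (cA)_{ij} = c * A_{ij}.
c = -4.7
A_{13} = 8.2
(cA)_{13} = -4.7 * 8.2 = -38.54

-38.54


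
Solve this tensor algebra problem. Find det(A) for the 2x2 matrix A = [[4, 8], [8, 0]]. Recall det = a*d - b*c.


For a 2x2 matrix [[a, b], [c, d]], det = a*d - b*c.
a = 4, b = 8, c = 8, d = 0
a*d = 4 * 0 = 0
b*c = 8 * 8 = 64
det = 0 - 64 = -64

-64


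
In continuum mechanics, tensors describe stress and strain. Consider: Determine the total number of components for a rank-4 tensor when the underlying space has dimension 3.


The number of components of a rank-r tensor in d dimensions is d^r.
Here d = 3 and r = 4.
3^4 = 81

81


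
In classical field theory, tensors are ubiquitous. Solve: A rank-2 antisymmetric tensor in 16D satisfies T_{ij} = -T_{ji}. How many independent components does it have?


An antisymmetric rank-2 tensor satisfies A_{ij} = -A_{ji}, so diagonal entries are zero.
The independent components are the upper-triangular entries: C(n, 2) = n(n-1)/2.
n = 16
C(16, 2) = 16 * 15 / 2 = 240 / 2 = 120

120


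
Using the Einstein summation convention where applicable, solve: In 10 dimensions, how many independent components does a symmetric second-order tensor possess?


A symmetric rank-2 tensor in d dimensions has d(d+1)/2 independent components.
d = 10
d(d+1)/2 = 10 * 11 / 2 = 110 / 2 = 55

55


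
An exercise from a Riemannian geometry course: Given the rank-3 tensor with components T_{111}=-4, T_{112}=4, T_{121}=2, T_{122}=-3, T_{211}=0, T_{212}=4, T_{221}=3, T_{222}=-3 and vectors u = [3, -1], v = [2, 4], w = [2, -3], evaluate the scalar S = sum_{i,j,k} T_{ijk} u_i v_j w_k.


S = sum over i,j,k of T_{ijk} u_i v_j w_k. Expanding all 8 terms:
T_{111}*u_1*v_1*w_1 = -4*3*2*2 = -48  (running total: -48)
T_{112}*u_1*v_1*w_2 = 4*3*2*-3 = -72  (running total: -120)
T_{121}*u_1*v_2*w_1 = 2*3*4*2 = 48  (running total: -72)
T_{122}*u_1*v_2*w_2 = -3*3*4*-3 = 108  (running total: 36)
T_{211}*u_2*v_1*w_1 = 0*-1*2*2 = 0  (running total: 36)
T_{212}*u_2*v_1*w_2 = 4*-1*2*-3 = 24  (running total: 60)
T_{221}*u_2*v_2*w_1 = 3*-1*4*2 = -24  (running total: 36)
T_{222}*u_2*v_2*w_2 = -3*-1*4*-3 = -36  (running total: 0)
S = 0

0


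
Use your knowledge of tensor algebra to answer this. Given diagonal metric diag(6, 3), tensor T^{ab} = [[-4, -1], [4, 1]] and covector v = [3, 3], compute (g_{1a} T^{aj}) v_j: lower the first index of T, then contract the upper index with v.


Step 1: lower the first index. For a diagonal metric, g_{ia} T^{aj} = g_{ii} T^{ij} (no sum on i).
g_{11} = 6
S_1{}^1 = 6 * T^{11} = 6 * -4 = -24
S_1{}^2 = 6 * T^{12} = 6 * -1 = -6
Step 2: contract S_1{}^j with v_j.
S_1{}^1 * v_1 = -24 * 3 = -72
S_1{}^2 * v_2 = -6 * 3 = -18
Result = -72 + -18 = -90

-90


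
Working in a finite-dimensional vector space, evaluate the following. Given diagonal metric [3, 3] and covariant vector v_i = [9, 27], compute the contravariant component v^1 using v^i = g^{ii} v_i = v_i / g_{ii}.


To raise an index with a diagonal metric: v^i = v_i / g_{ii}.
For index 1: v_1 = 9, g_{11} = 3
v^1 = 9 / 3 = 3

3


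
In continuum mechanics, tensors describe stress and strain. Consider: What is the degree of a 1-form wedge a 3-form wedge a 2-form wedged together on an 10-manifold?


The degree of a wedge product is the sum of the degrees of the individual forms.
Degrees: 1, 3, 2
Total degree = 1 + 3 + 2 = 6

6


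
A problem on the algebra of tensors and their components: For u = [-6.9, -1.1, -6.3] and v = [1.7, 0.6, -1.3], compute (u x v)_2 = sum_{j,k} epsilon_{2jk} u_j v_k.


(u x v)_2 = sum_{j,k} epsilon_{2jk} u_j v_k. Only permutations of (1,2,3) contribute; the two non-zero terms are:
eps_{213} u_1 v_3 = -1 * -6.9 * -1.3 = -8.97
eps_{231} u_3 v_1 = 1 * -6.3 * 1.7 = -10.71
(u x v)_2 = -19.68

-19.68
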